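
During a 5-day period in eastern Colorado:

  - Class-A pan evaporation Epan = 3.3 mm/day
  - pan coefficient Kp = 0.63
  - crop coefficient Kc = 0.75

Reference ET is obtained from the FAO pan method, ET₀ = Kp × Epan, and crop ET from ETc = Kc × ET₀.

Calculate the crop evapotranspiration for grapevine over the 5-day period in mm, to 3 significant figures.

7.80 mm

ET₀ = 0.63 × 3.3 = 2.0790 mm/d
ETc = Kc × ET₀ = 0.75 × 2.0790 = 1.5593 mm/d
Over 5 days: 1.5593 × 5 = 7.797 mm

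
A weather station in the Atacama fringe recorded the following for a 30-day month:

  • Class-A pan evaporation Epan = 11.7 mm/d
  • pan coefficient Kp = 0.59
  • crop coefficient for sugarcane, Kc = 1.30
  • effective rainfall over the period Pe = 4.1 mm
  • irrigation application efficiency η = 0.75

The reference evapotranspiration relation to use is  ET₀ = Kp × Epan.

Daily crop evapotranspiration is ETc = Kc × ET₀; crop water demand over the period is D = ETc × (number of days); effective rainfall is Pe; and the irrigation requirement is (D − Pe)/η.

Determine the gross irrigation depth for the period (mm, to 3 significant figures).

ET₀ = 0.59 × 11.7 = 6.9030 mm/d
ETc = Kc × ET₀ = 1.30 × 6.9030 = 8.9739 mm/d
Crop demand D = ETc × 30 d = 8.9739 × 30 = 269.217 mm
D − Pe = 269.217 − 4.1 = 265.117 mm
Gross irrigation = 265.117 / 0.75 = 353.489 mm

353 mm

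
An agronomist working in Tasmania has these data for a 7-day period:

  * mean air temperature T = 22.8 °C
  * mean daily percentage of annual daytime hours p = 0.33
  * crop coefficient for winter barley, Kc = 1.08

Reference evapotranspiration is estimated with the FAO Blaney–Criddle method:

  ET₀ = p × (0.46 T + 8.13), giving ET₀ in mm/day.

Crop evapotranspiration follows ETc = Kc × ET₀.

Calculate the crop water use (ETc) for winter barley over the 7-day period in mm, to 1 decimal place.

ET₀ = 0.33 × (0.46 × 22.8 + 8.13) = 0.33 × 18.618 = 6.1439 mm/d
ETc = Kc × ET₀ = 1.08 × 6.1439 = 6.6354 mm/d
Over 7 days: 6.6354 × 7 = 46.448 mm

46.4 mm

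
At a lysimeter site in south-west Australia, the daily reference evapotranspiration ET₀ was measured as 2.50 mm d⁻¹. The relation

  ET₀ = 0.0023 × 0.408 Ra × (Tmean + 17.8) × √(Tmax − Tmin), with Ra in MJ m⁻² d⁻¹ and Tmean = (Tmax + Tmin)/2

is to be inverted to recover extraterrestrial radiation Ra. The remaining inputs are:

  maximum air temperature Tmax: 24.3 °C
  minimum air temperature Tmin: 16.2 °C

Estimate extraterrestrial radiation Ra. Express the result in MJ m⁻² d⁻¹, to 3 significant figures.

Tmean = (24.3+16.2)/2 = 20.25 °C; ΔT = 8.1
Ra = ET₀ / [0.0023 × 0.408 × (Tmean+17.8) × √ΔT]
   = 2.50 / (0.0023 × 0.408 × 38.05 × 2.8460) = 24.602 MJ m⁻² d⁻¹

24.6 MJ m⁻² d⁻¹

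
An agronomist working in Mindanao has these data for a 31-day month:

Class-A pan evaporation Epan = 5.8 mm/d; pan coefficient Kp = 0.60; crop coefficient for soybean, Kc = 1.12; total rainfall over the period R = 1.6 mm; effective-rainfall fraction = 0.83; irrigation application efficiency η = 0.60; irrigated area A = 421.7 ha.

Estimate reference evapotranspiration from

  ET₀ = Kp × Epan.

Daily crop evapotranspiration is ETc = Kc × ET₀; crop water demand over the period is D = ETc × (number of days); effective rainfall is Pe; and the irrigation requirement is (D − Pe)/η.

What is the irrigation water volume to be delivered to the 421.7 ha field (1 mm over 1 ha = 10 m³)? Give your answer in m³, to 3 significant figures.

840000 m³

ET₀ = 0.60 × 5.8 = 3.4800 mm/d
ETc = Kc × ET₀ = 1.12 × 3.4800 = 3.8976 mm/d
Crop demand D = ETc × 31 d = 3.8976 × 31 = 120.826 mm
Pe = 0.83 × 1.6 = 1.328 mm
D − Pe = 120.826 − 1.328 = 119.498 mm
Gross irrigation = 119.498 / 0.60 = 199.163 mm
Volume = 199.163 mm × 421.7 ha × 10 = 839870.4 m³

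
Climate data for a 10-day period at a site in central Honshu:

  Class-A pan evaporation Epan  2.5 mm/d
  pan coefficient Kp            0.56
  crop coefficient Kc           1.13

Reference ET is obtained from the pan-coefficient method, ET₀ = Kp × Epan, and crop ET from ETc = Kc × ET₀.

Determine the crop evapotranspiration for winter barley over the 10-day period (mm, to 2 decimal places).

ET₀ = 0.56 × 2.5 = 1.4000 mm/d
ETc = Kc × ET₀ = 1.13 × 1.4000 = 1.5820 mm/d
Over 10 days: 1.5820 × 10 = 15.820 mm

15.82 mm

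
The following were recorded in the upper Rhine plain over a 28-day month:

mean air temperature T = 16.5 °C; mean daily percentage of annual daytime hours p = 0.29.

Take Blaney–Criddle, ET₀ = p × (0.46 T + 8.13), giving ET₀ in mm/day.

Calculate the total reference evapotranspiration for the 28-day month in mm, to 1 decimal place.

127.6 mm

ET₀ = 0.29 × (0.46 × 16.5 + 8.13) = 0.29 × 15.720 = 4.5588 mm/d
Monthly total = 4.5588 × 28 = 127.646 mm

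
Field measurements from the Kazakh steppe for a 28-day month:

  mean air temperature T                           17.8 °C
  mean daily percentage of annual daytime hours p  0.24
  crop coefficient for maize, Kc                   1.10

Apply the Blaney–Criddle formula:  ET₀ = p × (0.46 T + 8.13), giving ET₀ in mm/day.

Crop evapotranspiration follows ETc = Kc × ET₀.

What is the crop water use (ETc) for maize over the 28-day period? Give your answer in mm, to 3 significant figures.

ET₀ = 0.24 × (0.46 × 17.8 + 8.13) = 0.24 × 16.318 = 3.9163 mm/d
ETc = Kc × ET₀ = 1.10 × 3.9163 = 4.3079 mm/d
Over 28 days: 4.3079 × 28 = 120.621 mm

121 mm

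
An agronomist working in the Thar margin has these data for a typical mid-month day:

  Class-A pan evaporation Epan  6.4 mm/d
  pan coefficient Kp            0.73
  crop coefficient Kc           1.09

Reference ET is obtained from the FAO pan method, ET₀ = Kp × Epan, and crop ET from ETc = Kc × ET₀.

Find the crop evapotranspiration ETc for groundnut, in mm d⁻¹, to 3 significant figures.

ET₀ = 0.73 × 6.4 = 4.6720 mm/d
ETc = Kc × ET₀ = 1.09 × 4.6720 = 5.0925 mm/d

5.09 mm d⁻¹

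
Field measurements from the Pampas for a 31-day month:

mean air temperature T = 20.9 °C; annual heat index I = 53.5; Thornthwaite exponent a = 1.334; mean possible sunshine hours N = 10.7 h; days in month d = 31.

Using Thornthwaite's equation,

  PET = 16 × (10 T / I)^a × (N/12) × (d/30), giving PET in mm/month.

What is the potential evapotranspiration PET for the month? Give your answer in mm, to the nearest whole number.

10T/I = 10 × 20.9 / 53.5 = 3.9065
(10T/I)^a = 3.9065^1.334 = 6.1581
Uncorrected PET = 16 × 6.1581 = 98.530 mm
Correction = (N/12)(d/30) = (10.7/12)(31/30) = 0.9214
PET = 98.530 × 0.9214 = 90.786 mm/month

91 mm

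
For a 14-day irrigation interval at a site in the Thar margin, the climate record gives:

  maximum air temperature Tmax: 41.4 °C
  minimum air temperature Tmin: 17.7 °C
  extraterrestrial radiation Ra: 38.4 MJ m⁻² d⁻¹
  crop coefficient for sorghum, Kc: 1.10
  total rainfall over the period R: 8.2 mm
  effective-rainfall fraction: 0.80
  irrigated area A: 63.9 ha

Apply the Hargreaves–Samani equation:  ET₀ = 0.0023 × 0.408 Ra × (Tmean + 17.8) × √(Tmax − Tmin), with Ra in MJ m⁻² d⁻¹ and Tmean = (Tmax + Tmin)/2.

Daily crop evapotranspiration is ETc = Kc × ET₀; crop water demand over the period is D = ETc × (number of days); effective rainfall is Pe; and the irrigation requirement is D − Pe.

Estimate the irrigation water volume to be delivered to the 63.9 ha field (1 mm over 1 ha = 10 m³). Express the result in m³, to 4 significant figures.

Tmean = (41.4 + 17.7)/2 = 29.55 °C
0.408 Ra = 0.408 × 38.4 = 15.6672 mm/d equivalent
ET₀ = 0.0023 × 15.6672 × (29.55 + 17.8) × √23.7 = 0.0023 × 15.6672 × 47.35 × 4.8683 = 8.3065 mm/d
ETc = Kc × ET₀ = 1.10 × 8.3065 = 9.1372 mm/d
Crop demand D = ETc × 14 d = 9.1372 × 14 = 127.921 mm
Pe = 0.80 × 8.2 = 6.560 mm
D − Pe = 127.921 − 6.560 = 121.361 mm
Volume = 121.361 mm × 63.9 ha × 10 = 77549.7 m³

77550 m³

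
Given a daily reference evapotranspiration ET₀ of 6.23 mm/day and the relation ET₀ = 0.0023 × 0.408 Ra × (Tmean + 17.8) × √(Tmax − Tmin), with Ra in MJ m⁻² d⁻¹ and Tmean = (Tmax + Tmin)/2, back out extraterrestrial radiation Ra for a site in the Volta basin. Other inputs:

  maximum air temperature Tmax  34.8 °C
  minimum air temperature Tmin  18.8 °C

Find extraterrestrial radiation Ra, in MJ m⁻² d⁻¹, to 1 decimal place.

Tmean = (34.8+18.8)/2 = 26.80 °C; ΔT = 16.0
Ra = ET₀ / [0.0023 × 0.408 × (Tmean+17.8) × √ΔT]
   = 6.23 / (0.0023 × 0.408 × 44.60 × 4.0000) = 37.214 MJ m⁻² d⁻¹

37.2 MJ m⁻² d⁻¹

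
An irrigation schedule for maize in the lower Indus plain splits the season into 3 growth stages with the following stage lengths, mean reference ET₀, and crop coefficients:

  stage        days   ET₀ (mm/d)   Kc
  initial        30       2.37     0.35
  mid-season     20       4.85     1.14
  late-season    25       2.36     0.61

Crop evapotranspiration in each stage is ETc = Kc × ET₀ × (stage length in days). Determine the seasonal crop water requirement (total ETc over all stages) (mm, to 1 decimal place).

initial: 0.35 × 2.37 × 30 = 24.89 mm
mid-season: 1.14 × 4.85 × 20 = 110.58 mm
late-season: 0.61 × 2.36 × 25 = 35.99 mm
Seasonal total = 171.46 mm

171.5 mm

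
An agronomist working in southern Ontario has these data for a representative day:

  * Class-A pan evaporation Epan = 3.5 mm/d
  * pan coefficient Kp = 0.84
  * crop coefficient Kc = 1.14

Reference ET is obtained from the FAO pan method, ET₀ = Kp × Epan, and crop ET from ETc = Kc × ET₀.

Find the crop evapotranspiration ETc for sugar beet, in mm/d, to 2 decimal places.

ET₀ = 0.84 × 3.5 = 2.9400 mm/d
ETc = Kc × ET₀ = 1.14 × 2.9400 = 3.3516 mm/d

3.35 mm/d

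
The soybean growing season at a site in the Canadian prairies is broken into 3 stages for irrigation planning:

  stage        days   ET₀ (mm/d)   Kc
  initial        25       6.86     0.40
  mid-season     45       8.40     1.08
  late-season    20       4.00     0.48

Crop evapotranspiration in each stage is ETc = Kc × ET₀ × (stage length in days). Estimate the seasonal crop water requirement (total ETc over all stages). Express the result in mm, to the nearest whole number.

initial: 0.40 × 6.86 × 25 = 68.60 mm
mid-season: 1.08 × 8.40 × 45 = 408.24 mm
late-season: 0.48 × 4.00 × 20 = 38.40 mm
Seasonal total = 515.24 mm

515 mm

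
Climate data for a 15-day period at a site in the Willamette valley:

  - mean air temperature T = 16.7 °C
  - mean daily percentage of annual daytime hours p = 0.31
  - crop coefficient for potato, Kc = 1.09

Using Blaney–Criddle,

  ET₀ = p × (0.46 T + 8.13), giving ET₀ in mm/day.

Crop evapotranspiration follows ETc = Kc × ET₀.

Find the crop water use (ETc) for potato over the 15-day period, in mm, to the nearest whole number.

80 mm

ET₀ = 0.31 × (0.46 × 16.7 + 8.13) = 0.31 × 15.812 = 4.9017 mm/d
ETc = Kc × ET₀ = 1.09 × 4.9017 = 5.3429 mm/d
Over 15 days: 5.3429 × 15 = 80.144 mm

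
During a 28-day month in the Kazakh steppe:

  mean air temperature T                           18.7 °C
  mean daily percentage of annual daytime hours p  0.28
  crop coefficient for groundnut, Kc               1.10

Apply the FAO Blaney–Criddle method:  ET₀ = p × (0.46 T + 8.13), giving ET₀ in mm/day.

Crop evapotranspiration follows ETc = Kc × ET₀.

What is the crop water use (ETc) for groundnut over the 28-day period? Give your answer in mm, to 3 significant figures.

144 mm

ET₀ = 0.28 × (0.46 × 18.7 + 8.13) = 0.28 × 16.732 = 4.6850 mm/d
ETc = Kc × ET₀ = 1.10 × 4.6850 = 5.1535 mm/d
Over 28 days: 5.1535 × 28 = 144.298 mm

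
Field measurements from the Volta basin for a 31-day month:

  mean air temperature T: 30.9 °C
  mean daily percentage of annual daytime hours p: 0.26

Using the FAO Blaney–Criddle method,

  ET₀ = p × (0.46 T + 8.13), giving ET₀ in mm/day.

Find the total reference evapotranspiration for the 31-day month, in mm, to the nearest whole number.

ET₀ = 0.26 × (0.46 × 30.9 + 8.13) = 0.26 × 22.344 = 5.8094 mm/d
Monthly total = 5.8094 × 31 = 180.091 mm

180 mm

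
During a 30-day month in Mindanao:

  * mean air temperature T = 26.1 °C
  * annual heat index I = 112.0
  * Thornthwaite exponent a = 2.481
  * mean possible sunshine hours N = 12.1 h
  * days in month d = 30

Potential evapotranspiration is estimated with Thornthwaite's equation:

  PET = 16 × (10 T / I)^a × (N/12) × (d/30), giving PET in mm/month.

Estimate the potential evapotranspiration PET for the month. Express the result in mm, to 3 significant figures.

132 mm

10T/I = 10 × 26.1 / 112.0 = 2.3304
(10T/I)^a = 2.3304^2.481 = 8.1582
Uncorrected PET = 16 × 8.1582 = 130.531 mm
Correction = (N/12)(d/30) = (12.1/12)(30/30) = 1.0083
PET = 130.531 × 1.0083 = 131.614 mm/month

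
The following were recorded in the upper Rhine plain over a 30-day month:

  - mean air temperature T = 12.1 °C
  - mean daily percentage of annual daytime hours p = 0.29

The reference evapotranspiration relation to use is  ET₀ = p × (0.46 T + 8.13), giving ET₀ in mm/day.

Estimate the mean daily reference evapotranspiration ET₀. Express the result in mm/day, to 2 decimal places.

ET₀ = 0.29 × (0.46 × 12.1 + 8.13) = 0.29 × 13.696 = 3.9718 mm/d

3.97 mm/day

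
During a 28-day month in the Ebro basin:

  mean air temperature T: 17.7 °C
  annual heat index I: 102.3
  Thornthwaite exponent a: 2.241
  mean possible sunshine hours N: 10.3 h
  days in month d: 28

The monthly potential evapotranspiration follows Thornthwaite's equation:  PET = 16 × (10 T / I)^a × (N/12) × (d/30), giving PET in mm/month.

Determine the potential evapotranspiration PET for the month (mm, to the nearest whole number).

10T/I = 10 × 17.7 / 102.3 = 1.7302
(10T/I)^a = 1.7302^2.241 = 3.4164
Uncorrected PET = 16 × 3.4164 = 54.662 mm
Correction = (N/12)(d/30) = (10.3/12)(28/30) = 0.8011
PET = 54.662 × 0.8011 = 43.790 mm/month

44 mm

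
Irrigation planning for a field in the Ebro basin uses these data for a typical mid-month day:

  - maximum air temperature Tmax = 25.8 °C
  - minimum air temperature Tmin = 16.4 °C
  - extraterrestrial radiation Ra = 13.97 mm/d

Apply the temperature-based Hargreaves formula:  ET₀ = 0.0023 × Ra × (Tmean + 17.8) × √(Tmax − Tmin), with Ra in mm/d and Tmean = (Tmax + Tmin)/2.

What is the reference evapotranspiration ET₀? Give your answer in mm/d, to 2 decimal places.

3.83 mm/d

Tmean = (25.8 + 16.4)/2 = 21.10 °C
ET₀ = 0.0023 × 13.97 × (21.10 + 17.8) × √9.4 = 0.0023 × 13.97 × 38.90 × 3.0659 = 3.8321 mm/d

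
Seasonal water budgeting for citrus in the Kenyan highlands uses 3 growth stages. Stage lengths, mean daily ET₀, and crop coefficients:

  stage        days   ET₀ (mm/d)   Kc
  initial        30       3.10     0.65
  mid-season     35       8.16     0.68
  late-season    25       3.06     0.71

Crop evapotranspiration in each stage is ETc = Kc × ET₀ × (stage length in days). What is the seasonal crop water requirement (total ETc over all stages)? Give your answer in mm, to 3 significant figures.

initial: 0.65 × 3.10 × 30 = 60.45 mm
mid-season: 0.68 × 8.16 × 35 = 194.21 mm
late-season: 0.71 × 3.06 × 25 = 54.32 mm
Seasonal total = 308.98 mm

309 mm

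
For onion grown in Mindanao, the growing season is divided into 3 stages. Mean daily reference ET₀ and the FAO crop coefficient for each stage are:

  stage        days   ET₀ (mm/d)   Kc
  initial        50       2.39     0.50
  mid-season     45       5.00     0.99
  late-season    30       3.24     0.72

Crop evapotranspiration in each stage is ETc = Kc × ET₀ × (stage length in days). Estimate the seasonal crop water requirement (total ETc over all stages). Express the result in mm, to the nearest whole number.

352 mm

initial: 0.50 × 2.39 × 50 = 59.75 mm
mid-season: 0.99 × 5.00 × 45 = 222.75 mm
late-season: 0.72 × 3.24 × 30 = 69.98 mm
Seasonal total = 352.48 mm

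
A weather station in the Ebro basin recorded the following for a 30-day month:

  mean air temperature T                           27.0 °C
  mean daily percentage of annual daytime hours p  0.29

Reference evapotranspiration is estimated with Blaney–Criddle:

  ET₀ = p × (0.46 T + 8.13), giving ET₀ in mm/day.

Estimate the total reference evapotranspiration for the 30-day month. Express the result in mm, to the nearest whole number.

ET₀ = 0.29 × (0.46 × 27.0 + 8.13) = 0.29 × 20.550 = 5.9595 mm/d
Monthly total = 5.9595 × 30 = 178.785 mm

179 mm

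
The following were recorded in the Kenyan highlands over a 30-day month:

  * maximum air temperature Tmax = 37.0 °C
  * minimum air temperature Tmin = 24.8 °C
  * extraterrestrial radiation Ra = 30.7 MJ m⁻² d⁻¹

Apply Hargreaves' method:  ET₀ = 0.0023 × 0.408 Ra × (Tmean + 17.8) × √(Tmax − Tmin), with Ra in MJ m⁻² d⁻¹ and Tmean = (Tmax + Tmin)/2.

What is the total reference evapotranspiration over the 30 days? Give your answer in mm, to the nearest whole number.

Tmean = (37.0 + 24.8)/2 = 30.90 °C
0.408 Ra = 0.408 × 30.7 = 12.5256 mm/d equivalent
ET₀ = 0.0023 × 12.5256 × (30.90 + 17.8) × √12.2 = 0.0023 × 12.5256 × 48.70 × 3.4928 = 4.9004 mm/d
Over 30 days: 4.9004 × 30 = 147.012 mm

147 mm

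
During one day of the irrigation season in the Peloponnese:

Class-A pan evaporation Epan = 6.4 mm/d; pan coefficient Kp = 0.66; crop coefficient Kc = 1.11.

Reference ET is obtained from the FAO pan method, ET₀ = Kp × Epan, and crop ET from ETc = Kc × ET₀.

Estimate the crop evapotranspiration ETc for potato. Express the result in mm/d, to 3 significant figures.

ET₀ = 0.66 × 6.4 = 4.2240 mm/d
ETc = Kc × ET₀ = 1.11 × 4.2240 = 4.6886 mm/d

4.69 mm/d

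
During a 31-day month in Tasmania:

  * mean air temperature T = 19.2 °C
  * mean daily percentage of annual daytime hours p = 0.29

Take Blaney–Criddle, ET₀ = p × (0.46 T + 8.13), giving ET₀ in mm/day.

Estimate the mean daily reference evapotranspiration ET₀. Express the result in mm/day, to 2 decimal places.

4.92 mm/day

ET₀ = 0.29 × (0.46 × 19.2 + 8.13) = 0.29 × 16.962 = 4.9190 mm/d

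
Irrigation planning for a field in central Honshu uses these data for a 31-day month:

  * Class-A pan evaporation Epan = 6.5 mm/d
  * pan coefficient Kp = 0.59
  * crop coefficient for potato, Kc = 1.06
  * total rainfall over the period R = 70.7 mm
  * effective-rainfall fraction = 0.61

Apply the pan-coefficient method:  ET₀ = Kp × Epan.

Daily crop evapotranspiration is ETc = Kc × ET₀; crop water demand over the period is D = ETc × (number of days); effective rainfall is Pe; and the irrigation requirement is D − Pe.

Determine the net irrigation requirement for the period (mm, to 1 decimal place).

ET₀ = 0.59 × 6.5 = 3.8350 mm/d
ETc = Kc × ET₀ = 1.06 × 3.8350 = 4.0651 mm/d
Crop demand D = ETc × 31 d = 4.0651 × 31 = 126.018 mm
Pe = 0.61 × 70.7 = 43.127 mm
D − Pe = 126.018 − 43.127 = 82.891 mm

82.9 mm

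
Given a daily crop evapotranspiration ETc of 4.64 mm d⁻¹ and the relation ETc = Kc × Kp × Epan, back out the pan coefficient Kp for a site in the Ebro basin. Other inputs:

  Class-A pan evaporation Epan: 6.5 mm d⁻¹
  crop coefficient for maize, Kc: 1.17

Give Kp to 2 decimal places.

0.61

ETc = Kc × Kp × Epan  ⇒  Kp = ETc / (Kc × Epan)
Kp = 4.64 / (1.17 × 6.5) = 4.64 / 7.605 = 0.6101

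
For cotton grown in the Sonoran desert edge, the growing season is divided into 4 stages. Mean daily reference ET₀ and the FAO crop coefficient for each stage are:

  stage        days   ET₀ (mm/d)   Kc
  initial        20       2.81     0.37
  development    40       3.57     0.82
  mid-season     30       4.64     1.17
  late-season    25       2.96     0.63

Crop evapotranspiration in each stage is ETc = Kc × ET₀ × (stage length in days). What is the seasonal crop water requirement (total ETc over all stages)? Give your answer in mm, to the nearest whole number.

347 mm

initial: 0.37 × 2.81 × 20 = 20.79 mm
development: 0.82 × 3.57 × 40 = 117.10 mm
mid-season: 1.17 × 4.64 × 30 = 162.86 mm
late-season: 0.63 × 2.96 × 25 = 46.62 mm
Seasonal total = 347.37 mm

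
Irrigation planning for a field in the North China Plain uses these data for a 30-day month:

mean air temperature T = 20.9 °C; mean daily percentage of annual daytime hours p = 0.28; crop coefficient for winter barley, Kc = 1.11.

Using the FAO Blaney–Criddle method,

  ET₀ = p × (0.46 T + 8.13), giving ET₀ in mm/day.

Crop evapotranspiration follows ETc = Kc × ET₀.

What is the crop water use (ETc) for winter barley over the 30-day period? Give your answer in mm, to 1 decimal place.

ET₀ = 0.28 × (0.46 × 20.9 + 8.13) = 0.28 × 17.744 = 4.9683 mm/d
ETc = Kc × ET₀ = 1.11 × 4.9683 = 5.5148 mm/d
Over 30 days: 5.5148 × 30 = 165.444 mm

165.4 mm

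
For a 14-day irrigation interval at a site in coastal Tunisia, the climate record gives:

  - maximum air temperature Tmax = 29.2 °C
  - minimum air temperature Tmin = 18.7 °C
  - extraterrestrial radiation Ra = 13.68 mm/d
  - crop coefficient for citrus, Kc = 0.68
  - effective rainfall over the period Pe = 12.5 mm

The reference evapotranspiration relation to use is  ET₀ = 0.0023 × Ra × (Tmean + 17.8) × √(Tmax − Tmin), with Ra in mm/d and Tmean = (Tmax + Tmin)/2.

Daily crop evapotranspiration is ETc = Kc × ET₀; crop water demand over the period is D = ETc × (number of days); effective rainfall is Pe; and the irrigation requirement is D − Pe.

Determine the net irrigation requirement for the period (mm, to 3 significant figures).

28.0 mm

Tmean = (29.2 + 18.7)/2 = 23.95 °C
ET₀ = 0.0023 × 13.68 × (23.95 + 17.8) × √10.5 = 0.0023 × 13.68 × 41.75 × 3.2404 = 4.2567 mm/d
ETc = Kc × ET₀ = 0.68 × 4.2567 = 2.8946 mm/d
Crop demand D = ETc × 14 d = 2.8946 × 14 = 40.524 mm
D − Pe = 40.524 − 12.5 = 28.024 mm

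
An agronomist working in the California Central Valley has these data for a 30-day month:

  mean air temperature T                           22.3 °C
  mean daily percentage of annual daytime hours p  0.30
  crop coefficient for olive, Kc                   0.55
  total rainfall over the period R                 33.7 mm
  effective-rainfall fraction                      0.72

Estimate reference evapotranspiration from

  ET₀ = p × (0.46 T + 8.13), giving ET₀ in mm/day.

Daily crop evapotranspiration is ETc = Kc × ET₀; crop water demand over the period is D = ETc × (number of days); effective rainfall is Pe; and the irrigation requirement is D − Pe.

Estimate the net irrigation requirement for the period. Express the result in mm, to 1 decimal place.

66.8 mm

ET₀ = 0.30 × (0.46 × 22.3 + 8.13) = 0.30 × 18.388 = 5.5164 mm/d
ETc = Kc × ET₀ = 0.55 × 5.5164 = 3.0340 mm/d
Crop demand D = ETc × 30 d = 3.0340 × 30 = 91.020 mm
Pe = 0.72 × 33.7 = 24.264 mm
D − Pe = 91.020 − 24.264 = 66.756 mm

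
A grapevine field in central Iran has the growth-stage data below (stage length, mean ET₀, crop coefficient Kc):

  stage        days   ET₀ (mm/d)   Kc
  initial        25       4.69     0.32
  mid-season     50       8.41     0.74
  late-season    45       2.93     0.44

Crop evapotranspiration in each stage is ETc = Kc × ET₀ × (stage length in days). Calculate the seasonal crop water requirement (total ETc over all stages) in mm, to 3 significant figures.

407 mm

initial: 0.32 × 4.69 × 25 = 37.52 mm
mid-season: 0.74 × 8.41 × 50 = 311.17 mm
late-season: 0.44 × 2.93 × 45 = 58.01 mm
Seasonal total = 406.70 mm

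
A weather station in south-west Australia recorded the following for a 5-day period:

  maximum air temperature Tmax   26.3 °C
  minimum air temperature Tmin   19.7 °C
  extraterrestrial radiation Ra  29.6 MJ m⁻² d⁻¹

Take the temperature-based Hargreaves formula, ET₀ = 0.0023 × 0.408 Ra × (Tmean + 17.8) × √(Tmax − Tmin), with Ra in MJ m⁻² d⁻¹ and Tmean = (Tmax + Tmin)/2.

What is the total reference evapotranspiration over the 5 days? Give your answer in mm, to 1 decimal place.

14.6 mm

Tmean = (26.3 + 19.7)/2 = 23.00 °C
0.408 Ra = 0.408 × 29.6 = 12.0768 mm/d equivalent
ET₀ = 0.0023 × 12.0768 × (23.00 + 17.8) × √6.6 = 0.0023 × 12.0768 × 40.80 × 2.5690 = 2.9114 mm/d
Over 5 days: 2.9114 × 5 = 14.557 mm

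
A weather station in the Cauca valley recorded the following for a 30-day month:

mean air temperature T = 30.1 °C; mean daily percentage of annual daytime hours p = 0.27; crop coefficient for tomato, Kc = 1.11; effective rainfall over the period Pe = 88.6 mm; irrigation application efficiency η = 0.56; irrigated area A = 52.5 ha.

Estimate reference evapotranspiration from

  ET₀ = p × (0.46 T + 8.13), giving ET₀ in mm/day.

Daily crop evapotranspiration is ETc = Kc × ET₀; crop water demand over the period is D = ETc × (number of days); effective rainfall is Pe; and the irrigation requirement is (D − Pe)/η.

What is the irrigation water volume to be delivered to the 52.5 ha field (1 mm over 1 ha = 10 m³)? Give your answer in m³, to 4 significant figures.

102200 m³

ET₀ = 0.27 × (0.46 × 30.1 + 8.13) = 0.27 × 21.976 = 5.9335 mm/d
ETc = Kc × ET₀ = 1.11 × 5.9335 = 6.5862 mm/d
Crop demand D = ETc × 30 d = 6.5862 × 30 = 197.586 mm
D − Pe = 197.586 − 88.6 = 108.986 mm
Gross irrigation = 108.986 / 0.56 = 194.618 mm
Volume = 194.618 mm × 52.5 ha × 10 = 102174.5 m³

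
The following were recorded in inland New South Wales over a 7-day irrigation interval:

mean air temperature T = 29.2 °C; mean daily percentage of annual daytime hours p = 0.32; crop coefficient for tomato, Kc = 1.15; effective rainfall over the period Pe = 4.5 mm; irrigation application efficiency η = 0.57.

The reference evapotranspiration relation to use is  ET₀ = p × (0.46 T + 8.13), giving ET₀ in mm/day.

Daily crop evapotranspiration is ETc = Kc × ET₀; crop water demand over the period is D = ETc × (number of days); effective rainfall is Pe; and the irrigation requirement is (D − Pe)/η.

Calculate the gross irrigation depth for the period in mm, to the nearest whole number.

90 mm

ET₀ = 0.32 × (0.46 × 29.2 + 8.13) = 0.32 × 21.562 = 6.8998 mm/d
ETc = Kc × ET₀ = 1.15 × 6.8998 = 7.9348 mm/d
Crop demand D = ETc × 7 d = 7.9348 × 7 = 55.544 mm
D − Pe = 55.544 − 4.5 = 51.044 mm
Gross irrigation = 51.044 / 0.57 = 89.551 mm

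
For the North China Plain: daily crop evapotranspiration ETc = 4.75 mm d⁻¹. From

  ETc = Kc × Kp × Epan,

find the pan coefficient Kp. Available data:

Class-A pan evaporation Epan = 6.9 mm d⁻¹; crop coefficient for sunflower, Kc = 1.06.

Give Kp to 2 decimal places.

0.65

ETc = Kc × Kp × Epan  ⇒  Kp = ETc / (Kc × Epan)
Kp = 4.75 / (1.06 × 6.9) = 4.75 / 7.314 = 0.6494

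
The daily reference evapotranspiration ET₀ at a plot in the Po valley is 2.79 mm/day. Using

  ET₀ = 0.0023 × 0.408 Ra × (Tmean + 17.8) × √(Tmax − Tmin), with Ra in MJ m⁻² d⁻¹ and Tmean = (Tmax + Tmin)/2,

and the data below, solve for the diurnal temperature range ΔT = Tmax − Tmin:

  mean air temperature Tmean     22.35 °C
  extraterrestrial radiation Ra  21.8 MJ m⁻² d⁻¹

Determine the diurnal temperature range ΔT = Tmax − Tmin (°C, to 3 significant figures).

√ΔT = ET₀ / [0.0023 × 0.408 × Ra × (Tmean+17.8)] = 2.79 / (0.0023 × 8.8944 × 40.15) = 3.3968
ΔT = 3.3968² = 11.538 °C

11.5 °C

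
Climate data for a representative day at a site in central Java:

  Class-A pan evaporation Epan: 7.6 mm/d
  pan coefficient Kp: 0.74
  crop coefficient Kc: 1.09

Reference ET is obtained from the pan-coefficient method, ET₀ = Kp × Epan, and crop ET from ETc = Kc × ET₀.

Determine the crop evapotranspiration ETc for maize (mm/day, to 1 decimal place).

ET₀ = 0.74 × 7.6 = 5.6240 mm/d
ETc = Kc × ET₀ = 1.09 × 5.6240 = 6.1302 mm/d

6.1 mm/day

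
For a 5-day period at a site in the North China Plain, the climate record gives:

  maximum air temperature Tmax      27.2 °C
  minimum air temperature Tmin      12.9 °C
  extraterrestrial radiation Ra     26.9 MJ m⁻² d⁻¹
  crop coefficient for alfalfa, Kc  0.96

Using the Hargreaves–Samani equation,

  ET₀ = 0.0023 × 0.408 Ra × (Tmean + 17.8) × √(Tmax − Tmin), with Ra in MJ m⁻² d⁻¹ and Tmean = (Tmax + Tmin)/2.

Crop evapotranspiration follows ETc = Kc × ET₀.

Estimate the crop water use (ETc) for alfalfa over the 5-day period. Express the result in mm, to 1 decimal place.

Tmean = (27.2 + 12.9)/2 = 20.05 °C
0.408 Ra = 0.408 × 26.9 = 10.9752 mm/d equivalent
ET₀ = 0.0023 × 10.9752 × (20.05 + 17.8) × √14.3 = 0.0023 × 10.9752 × 37.85 × 3.7815 = 3.6130 mm/d
ETc = Kc × ET₀ = 0.96 × 3.6130 = 3.4685 mm/d
Over 5 days: 3.4685 × 5 = 17.343 mm

17.3 mm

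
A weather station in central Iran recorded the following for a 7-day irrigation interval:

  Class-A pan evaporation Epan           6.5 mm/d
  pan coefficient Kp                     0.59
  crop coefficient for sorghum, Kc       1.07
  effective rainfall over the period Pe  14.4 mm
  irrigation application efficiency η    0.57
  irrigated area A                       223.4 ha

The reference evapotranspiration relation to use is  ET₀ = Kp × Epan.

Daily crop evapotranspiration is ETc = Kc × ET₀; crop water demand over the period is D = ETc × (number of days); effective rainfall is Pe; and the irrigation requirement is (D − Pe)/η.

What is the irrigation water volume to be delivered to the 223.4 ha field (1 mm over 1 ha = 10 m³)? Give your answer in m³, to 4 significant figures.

ET₀ = 0.59 × 6.5 = 3.8350 mm/d
ETc = Kc × ET₀ = 1.07 × 3.8350 = 4.1035 mm/d
Crop demand D = ETc × 7 d = 4.1035 × 7 = 28.725 mm
D − Pe = 28.725 − 14.4 = 14.325 mm
Gross irrigation = 14.325 / 0.57 = 25.132 mm
Volume = 25.132 mm × 223.4 ha × 10 = 56144.9 m³

56140 m³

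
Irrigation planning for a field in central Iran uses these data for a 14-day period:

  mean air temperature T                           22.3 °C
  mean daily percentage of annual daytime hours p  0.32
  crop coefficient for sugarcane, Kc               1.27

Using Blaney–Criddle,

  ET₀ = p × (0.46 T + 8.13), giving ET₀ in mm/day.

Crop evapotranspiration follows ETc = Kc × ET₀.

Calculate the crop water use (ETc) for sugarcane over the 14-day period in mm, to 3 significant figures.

105 mm

ET₀ = 0.32 × (0.46 × 22.3 + 8.13) = 0.32 × 18.388 = 5.8842 mm/d
ETc = Kc × ET₀ = 1.27 × 5.8842 = 7.4729 mm/d
Over 14 days: 7.4729 × 14 = 104.621 mm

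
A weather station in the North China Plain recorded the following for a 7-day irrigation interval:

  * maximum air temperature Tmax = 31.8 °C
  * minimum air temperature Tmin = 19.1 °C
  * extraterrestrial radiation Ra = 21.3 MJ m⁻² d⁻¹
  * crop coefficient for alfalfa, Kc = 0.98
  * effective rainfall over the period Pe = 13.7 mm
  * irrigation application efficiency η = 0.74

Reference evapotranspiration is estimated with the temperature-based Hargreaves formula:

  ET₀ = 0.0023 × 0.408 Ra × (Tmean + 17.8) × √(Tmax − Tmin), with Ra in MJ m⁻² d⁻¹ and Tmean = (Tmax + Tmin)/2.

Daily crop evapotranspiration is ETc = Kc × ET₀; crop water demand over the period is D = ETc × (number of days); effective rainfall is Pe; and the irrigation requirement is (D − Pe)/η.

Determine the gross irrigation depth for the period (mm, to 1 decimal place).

10.0 mm

Tmean = (31.8 + 19.1)/2 = 25.45 °C
0.408 Ra = 0.408 × 21.3 = 8.6904 mm/d equivalent
ET₀ = 0.0023 × 8.6904 × (25.45 + 17.8) × √12.7 = 0.0023 × 8.6904 × 43.25 × 3.5637 = 3.0807 mm/d
ETc = Kc × ET₀ = 0.98 × 3.0807 = 3.0191 mm/d
Crop demand D = ETc × 7 d = 3.0191 × 7 = 21.134 mm
D − Pe = 21.134 − 13.7 = 7.434 mm
Gross irrigation = 7.434 / 0.74 = 10.046 mm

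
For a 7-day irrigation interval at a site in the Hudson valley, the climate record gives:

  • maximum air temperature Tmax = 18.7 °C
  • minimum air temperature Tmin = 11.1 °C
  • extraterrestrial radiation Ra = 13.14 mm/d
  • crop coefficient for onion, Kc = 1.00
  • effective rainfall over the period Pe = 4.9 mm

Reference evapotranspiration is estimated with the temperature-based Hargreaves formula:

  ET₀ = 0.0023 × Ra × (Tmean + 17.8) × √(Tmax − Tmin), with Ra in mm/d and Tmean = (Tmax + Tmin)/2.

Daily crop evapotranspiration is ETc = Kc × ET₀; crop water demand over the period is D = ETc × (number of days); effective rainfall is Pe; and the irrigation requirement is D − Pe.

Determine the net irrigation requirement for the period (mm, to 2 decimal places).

14.17 mm

Tmean = (18.7 + 11.1)/2 = 14.90 °C
ET₀ = 0.0023 × 13.14 × (14.90 + 17.8) × √7.6 = 0.0023 × 13.14 × 32.70 × 2.7568 = 2.7244 mm/d
ETc = Kc × ET₀ = 1.00 × 2.7244 = 2.7244 mm/d
Crop demand D = ETc × 7 d = 2.7244 × 7 = 19.071 mm
D − Pe = 19.071 − 4.9 = 14.171 mm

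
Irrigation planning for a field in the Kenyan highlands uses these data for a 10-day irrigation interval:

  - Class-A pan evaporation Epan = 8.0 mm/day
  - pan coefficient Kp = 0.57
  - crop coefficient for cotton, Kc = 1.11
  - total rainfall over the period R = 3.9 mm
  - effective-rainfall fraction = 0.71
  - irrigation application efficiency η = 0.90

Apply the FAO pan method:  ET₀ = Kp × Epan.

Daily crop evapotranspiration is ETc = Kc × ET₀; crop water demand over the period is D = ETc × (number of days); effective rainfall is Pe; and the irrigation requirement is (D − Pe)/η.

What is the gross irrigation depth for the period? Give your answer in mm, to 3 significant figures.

ET₀ = 0.57 × 8.0 = 4.5600 mm/d
ETc = Kc × ET₀ = 1.11 × 4.5600 = 5.0616 mm/d
Crop demand D = ETc × 10 d = 5.0616 × 10 = 50.616 mm
Pe = 0.71 × 3.9 = 2.769 mm
D − Pe = 50.616 − 2.769 = 47.847 mm
Gross irrigation = 47.847 / 0.90 = 53.163 mm

53.2 mm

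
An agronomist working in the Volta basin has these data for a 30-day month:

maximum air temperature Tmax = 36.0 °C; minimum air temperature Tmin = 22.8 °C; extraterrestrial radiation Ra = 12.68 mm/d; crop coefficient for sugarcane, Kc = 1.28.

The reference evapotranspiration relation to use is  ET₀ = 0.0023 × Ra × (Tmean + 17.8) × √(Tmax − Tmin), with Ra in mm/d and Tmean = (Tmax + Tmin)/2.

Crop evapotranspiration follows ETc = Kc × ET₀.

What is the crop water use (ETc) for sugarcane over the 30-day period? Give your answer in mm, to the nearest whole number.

192 mm

Tmean = (36.0 + 22.8)/2 = 29.40 °C
ET₀ = 0.0023 × 12.68 × (29.40 + 17.8) × √13.2 = 0.0023 × 12.68 × 47.20 × 3.6332 = 5.0012 mm/d
ETc = Kc × ET₀ = 1.28 × 5.0012 = 6.4015 mm/d
Over 30 days: 6.4015 × 30 = 192.045 mm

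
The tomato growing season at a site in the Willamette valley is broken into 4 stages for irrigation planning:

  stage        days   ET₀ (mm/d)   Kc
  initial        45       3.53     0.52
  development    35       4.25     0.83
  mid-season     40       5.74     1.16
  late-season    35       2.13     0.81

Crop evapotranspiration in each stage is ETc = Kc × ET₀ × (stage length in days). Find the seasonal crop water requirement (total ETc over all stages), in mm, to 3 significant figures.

initial: 0.52 × 3.53 × 45 = 82.60 mm
development: 0.83 × 4.25 × 35 = 123.46 mm
mid-season: 1.16 × 5.74 × 40 = 266.34 mm
late-season: 0.81 × 2.13 × 35 = 60.39 mm
Seasonal total = 532.79 mm

533 mm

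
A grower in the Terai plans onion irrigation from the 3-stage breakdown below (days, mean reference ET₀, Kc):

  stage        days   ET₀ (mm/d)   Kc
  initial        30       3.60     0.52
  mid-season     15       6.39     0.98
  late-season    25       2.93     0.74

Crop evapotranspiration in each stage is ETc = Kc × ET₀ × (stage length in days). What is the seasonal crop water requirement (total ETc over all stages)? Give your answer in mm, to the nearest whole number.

204 mm

initial: 0.52 × 3.60 × 30 = 56.16 mm
mid-season: 0.98 × 6.39 × 15 = 93.93 mm
late-season: 0.74 × 2.93 × 25 = 54.21 mm
Seasonal total = 204.30 mm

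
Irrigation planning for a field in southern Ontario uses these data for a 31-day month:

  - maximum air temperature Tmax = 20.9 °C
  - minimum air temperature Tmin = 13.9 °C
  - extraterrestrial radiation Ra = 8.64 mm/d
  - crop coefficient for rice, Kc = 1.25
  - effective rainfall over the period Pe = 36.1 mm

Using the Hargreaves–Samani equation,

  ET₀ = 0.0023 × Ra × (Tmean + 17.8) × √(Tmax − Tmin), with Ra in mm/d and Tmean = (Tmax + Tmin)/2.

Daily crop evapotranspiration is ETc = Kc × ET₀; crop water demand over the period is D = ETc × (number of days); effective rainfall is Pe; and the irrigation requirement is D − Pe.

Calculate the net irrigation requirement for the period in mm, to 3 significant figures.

Tmean = (20.9 + 13.9)/2 = 17.40 °C
ET₀ = 0.0023 × 8.64 × (17.40 + 17.8) × √7.0 = 0.0023 × 8.64 × 35.20 × 2.6458 = 1.8507 mm/d
ETc = Kc × ET₀ = 1.25 × 1.8507 = 2.3134 mm/d
Crop demand D = ETc × 31 d = 2.3134 × 31 = 71.715 mm
D − Pe = 71.715 − 36.1 = 35.615 mm

35.6 mm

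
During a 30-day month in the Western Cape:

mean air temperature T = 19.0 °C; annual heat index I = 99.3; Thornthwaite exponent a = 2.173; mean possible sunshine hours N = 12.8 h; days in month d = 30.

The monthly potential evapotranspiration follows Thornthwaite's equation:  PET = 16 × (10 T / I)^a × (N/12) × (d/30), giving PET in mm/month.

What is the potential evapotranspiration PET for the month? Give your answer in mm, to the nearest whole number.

70 mm

10T/I = 10 × 19.0 / 99.3 = 1.9134
(10T/I)^a = 1.9134^2.173 = 4.0960
Uncorrected PET = 16 × 4.0960 = 65.536 mm
Correction = (N/12)(d/30) = (12.8/12)(30/30) = 1.0667
PET = 65.536 × 1.0667 = 69.907 mm/month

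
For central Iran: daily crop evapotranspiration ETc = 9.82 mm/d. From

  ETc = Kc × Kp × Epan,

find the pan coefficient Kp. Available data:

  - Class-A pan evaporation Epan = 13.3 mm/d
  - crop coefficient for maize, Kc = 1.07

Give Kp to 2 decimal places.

0.69

ETc = Kc × Kp × Epan  ⇒  Kp = ETc / (Kc × Epan)
Kp = 9.82 / (1.07 × 13.3) = 9.82 / 14.231 = 0.6900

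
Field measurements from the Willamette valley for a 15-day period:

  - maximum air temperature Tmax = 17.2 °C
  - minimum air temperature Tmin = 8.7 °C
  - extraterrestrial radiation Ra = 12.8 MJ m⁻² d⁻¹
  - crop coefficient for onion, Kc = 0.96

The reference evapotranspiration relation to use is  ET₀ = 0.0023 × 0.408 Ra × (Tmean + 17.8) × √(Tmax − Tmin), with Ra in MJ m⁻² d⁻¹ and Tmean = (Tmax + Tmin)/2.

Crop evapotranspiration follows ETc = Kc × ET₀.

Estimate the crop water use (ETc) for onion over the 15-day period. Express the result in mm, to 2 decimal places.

15.51 mm

Tmean = (17.2 + 8.7)/2 = 12.95 °C
0.408 Ra = 0.408 × 12.8 = 5.2224 mm/d equivalent
ET₀ = 0.0023 × 5.2224 × (12.95 + 17.8) × √8.5 = 0.0023 × 5.2224 × 30.75 × 2.9155 = 1.0769 mm/d
ETc = Kc × ET₀ = 0.96 × 1.0769 = 1.0338 mm/d
Over 15 days: 1.0338 × 15 = 15.507 mm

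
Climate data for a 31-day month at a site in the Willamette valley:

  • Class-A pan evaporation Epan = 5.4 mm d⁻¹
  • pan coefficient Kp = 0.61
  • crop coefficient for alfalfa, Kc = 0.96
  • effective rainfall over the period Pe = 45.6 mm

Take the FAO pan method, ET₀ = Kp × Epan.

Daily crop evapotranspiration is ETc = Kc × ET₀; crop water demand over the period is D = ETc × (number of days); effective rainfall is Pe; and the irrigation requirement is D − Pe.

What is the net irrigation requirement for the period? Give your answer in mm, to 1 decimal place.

52.4 mm

ET₀ = 0.61 × 5.4 = 3.2940 mm/d
ETc = Kc × ET₀ = 0.96 × 3.2940 = 3.1622 mm/d
Crop demand D = ETc × 31 d = 3.1622 × 31 = 98.028 mm
D − Pe = 98.028 − 45.6 = 52.428 mm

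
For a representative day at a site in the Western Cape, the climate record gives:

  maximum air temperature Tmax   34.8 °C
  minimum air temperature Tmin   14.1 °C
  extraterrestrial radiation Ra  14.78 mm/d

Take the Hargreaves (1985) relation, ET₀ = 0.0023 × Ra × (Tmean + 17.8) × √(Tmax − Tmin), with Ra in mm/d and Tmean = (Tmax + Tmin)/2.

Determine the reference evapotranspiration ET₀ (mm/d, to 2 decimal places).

Tmean = (34.8 + 14.1)/2 = 24.45 °C
ET₀ = 0.0023 × 14.78 × (24.45 + 17.8) × √20.7 = 0.0023 × 14.78 × 42.25 × 4.5497 = 6.5345 mm/d

6.53 mm/d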